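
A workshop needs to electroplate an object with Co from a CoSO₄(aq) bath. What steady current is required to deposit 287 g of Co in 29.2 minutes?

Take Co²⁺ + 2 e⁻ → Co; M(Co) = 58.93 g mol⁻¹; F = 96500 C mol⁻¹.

536 A

n(Co) = 287 / 58.93 = 4.870 mol.
n(e⁻) = 2 × 4.870 = 9.740 mol.
Q = n(e⁻)·F = 9.740 × 96500 = 939900 C.
I = Q/t = 939900 / 1752.0 s = 536 A.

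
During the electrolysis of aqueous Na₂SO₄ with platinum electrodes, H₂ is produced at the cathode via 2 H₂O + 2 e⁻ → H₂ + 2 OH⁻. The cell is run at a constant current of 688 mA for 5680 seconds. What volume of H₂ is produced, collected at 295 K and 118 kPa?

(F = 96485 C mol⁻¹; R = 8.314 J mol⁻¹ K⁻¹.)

Q = I·t = 0.6880 A × 5680.0 s = 3908 C.
n(e⁻) = Q/F = 3908 / 96485 = 0.04050 mol.
2 electrons are transferred per H₂ molecule, so n(H₂) = 0.04050 / 2 = 0.02025 mol.
V = nRT/P = (0.02025 × 8.314 × 295) / (118 × 10³ Pa) = 4.21 × 10⁻⁴ m³ = 0.421 L.

0.421 L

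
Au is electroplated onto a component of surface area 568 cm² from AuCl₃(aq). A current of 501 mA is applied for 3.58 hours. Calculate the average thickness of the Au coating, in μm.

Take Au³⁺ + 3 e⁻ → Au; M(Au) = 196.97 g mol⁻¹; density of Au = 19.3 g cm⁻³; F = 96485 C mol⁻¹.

Q = I·t = 0.5010 × 12888 = 6457 C; n(e⁻) = 0.06692 mol.
n(Au) = n(e⁻)/3 = 0.02231 mol, so m = 0.02231 × 196.97 = 4.394 g.
Volume = m/ρ = 4.394 / 19.3 = 0.2277 cm³.
Thickness = V/A = 0.2277 / 568 = 4.01 × 10⁻⁴ cm = 4.01 μm.

4.01 μm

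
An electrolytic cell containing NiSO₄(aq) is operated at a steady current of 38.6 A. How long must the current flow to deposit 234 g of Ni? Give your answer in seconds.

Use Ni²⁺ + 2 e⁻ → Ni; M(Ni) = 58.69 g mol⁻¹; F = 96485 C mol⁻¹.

n(Ni) = m/M = 234 / 58.69 = 3.987 mol.
Each Ni atom requires 2 electrons, so n(e⁻) = 2 × 3.987 = 7.974 mol.
Q = n(e⁻)·F = 7.974 × 96485 = 769400 C.
t = Q/I = 769400 / 38.60 A = 19930 s.

19900 s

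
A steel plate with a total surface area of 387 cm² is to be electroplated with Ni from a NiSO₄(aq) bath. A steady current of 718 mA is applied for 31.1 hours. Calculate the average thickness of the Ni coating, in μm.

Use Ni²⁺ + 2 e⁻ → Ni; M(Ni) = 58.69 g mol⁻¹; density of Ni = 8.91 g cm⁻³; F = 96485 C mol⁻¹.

70.9 μm

Q = I·t = 0.7180 × 111960 = 80390 C; n(e⁻) = 0.8332 mol.
n(Ni) = n(e⁻)/2 = 0.4166 mol, so m = 0.4166 × 58.69 = 24.45 g.
Volume = m/ρ = 24.45 / 8.91 = 2.744 cm³.
Thickness = V/A = 2.744 / 387 = 0.00709 cm = 70.9 μm.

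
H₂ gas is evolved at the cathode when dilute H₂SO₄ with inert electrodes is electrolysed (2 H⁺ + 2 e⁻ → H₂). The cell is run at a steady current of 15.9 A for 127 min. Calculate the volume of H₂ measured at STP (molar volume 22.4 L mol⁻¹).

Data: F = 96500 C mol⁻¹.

Q = I·t = 15.90 A × 7620.0 s = 121200 C.
n(e⁻) = Q/F = 121200 / 96500 = 1.256 mol.
2 electrons are transferred per H₂ molecule, so n(H₂) = 1.256 / 2 = 0.6278 mol.
V = n × V_m = 0.6278 × 22.4 = 14.1 L.

14.1 L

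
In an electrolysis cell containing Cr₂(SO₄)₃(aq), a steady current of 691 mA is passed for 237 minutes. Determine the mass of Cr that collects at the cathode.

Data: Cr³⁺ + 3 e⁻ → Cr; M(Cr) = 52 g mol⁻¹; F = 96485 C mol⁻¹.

Q = I·t = 0.6910 A × 14220 s = 9826 C.
n(e⁻) = Q/F = 9826 / 96485 = 0.1018 mol.
Cr³⁺ + 3 e⁻ → Cr, so n(Cr) = n(e⁻)/3 = 0.03395 mol.
m = n·M = 0.03395 × 52 = 1.77 g.

1.77 g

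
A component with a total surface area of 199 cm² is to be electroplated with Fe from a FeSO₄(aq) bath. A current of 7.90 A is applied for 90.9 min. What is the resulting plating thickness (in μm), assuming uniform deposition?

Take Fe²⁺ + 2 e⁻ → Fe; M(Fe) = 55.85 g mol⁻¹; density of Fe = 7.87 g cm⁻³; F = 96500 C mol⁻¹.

79.6 μm

Q = I·t = 7.900 × 5454.0 = 43090 C; n(e⁻) = 0.4465 mol.
n(Fe) = n(e⁻)/2 = 0.2232 mol, so m = 0.2232 × 55.85 = 12.47 g.
Volume = m/ρ = 12.47 / 7.87 = 1.584 cm³.
Thickness = V/A = 1.584 / 199 = 0.00796 cm = 79.6 μm.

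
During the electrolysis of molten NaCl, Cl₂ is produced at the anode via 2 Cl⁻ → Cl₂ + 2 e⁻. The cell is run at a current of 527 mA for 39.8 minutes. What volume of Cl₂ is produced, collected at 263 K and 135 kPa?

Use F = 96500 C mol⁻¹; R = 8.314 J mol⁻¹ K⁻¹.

0.106 L

Q = I·t = 0.5270 A × 2388.0 s = 1258 C.
n(e⁻) = Q/F = 1258 / 96500 = 0.01304 mol.
2 electrons are transferred per Cl₂ molecule, so n(Cl₂) = 0.01304 / 2 = 0.006521 mol.
V = nRT/P = (0.006521 × 8.314 × 263) / (135 × 10³ Pa) = 1.06 × 10⁻⁴ m³ = 0.106 L.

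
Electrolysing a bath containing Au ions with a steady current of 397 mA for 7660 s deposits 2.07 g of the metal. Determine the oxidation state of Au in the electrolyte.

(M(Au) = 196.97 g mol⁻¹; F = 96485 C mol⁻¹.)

+3

Q = I·t = 0.3970 A × 7660.0 s = 3041 C, so n(e⁻) = 3041/96485 = 0.03152 mol.
n(Au) deposited = 2.07 / 196.97 = 0.01051 mol.
Electrons per atom = n(e⁻)/n(Au) = 0.03152 / 0.01051 = 3.00 ≈ 3, so the ion is Au³⁺.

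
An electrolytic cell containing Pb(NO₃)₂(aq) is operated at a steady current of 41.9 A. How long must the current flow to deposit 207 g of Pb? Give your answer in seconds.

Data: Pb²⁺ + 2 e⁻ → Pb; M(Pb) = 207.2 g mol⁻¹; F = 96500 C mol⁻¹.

4600 s

n(Pb) = m/M = 207 / 207.2 = 0.9990 mol.
Each Pb atom requires 2 electrons, so n(e⁻) = 2 × 0.9990 = 1.998 mol.
Q = n(e⁻)·F = 1.998 × 96500 = 192800 C.
t = Q/I = 192800 / 41.90 A = 4602 s.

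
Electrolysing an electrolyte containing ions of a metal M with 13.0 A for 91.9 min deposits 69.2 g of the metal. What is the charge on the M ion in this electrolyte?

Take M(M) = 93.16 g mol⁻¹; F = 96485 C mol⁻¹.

+1

Q = I·t = 13.00 A × 5514.0 s = 71680 C, so n(e⁻) = 71680/96485 = 0.7429 mol.
n(M) deposited = 69.2 / 93.16 = 0.7428 mol.
Electrons per atom = n(e⁻)/n(M) = 0.7429 / 0.7428 = 1.00 ≈ 1, so the ion is M⁺.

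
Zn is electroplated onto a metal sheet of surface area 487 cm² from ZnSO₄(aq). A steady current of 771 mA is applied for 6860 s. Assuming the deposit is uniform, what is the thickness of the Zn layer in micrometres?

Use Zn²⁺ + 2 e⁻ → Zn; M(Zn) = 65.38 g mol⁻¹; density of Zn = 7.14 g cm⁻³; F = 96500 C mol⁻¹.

Q = I·t = 0.7710 × 6860.0 = 5289 C; n(e⁻) = 0.05481 mol.
n(Zn) = n(e⁻)/2 = 0.02740 mol, so m = 0.02740 × 65.38 = 1.792 g.
Volume = m/ρ = 1.792 / 7.14 = 0.2509 cm³.
Thickness = V/A = 0.2509 / 487 = 5.15 × 10⁻⁴ cm = 5.15 μm.

5.15 μm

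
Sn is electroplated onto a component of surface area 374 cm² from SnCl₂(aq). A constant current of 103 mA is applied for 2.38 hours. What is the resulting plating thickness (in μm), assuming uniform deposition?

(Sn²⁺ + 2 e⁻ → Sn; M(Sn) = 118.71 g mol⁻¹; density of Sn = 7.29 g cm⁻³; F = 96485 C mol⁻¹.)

Q = I·t = 0.1030 × 8568.0 = 882.5 C; n(e⁻) = 0.009147 mol.
n(Sn) = n(e⁻)/2 = 0.004573 mol, so m = 0.004573 × 118.71 = 0.5429 g.
Volume = m/ρ = 0.5429 / 7.29 = 0.07447 cm³.
Thickness = V/A = 0.07447 / 374 = 1.99 × 10⁻⁴ cm = 1.99 μm.

1.99 μm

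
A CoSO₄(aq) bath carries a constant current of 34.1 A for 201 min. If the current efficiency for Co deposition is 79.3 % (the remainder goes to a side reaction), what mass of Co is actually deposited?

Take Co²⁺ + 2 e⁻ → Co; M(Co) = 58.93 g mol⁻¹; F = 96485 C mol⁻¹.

99.6 g

Q = I·t = 34.10 × 12060 = 411200 C.
n(e⁻) = 411200/96485 = 4.262 mol; theoretically n(Co) = 4.262/2 = 2.131 mol, m_theo = 125.6 g.
At 79.3 % efficiency, m_actual = 0.793 × 125.6 = 99.6 g.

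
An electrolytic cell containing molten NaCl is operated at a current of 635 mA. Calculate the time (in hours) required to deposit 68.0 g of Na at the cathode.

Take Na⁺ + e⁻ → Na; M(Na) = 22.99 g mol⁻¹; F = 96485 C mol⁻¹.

n(Na) = m/M = 68.0 / 22.99 = 2.958 mol.
Each Na atom requires 1 electron, so n(e⁻) = 1 × 2.958 = 2.958 mol.
Q = n(e⁻)·F = 2.958 × 96485 = 285400 C.
t = Q/I = 285400 / 0.6350 A = 449400 s = 125 h.

125 h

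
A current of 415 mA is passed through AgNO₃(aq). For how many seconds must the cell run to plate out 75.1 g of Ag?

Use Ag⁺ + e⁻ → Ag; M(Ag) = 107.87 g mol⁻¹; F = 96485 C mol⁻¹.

n(Ag) = m/M = 75.1 / 107.87 = 0.6962 mol.
Each Ag atom requires 1 electron, so n(e⁻) = 1 × 0.6962 = 0.6962 mol.
Q = n(e⁻)·F = 0.6962 × 96485 = 67170 C.
t = Q/I = 67170 / 0.4150 A = 161900 s.

1.62 × 10⁵ s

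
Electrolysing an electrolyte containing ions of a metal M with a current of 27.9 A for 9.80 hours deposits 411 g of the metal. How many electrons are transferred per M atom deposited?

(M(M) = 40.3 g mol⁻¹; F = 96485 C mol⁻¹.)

Q = I·t = 27.90 A × 35280 s = 984300 C, so n(e⁻) = 984300/96485 = 10.20 mol.
n(M) deposited = 411 / 40.3 = 10.20 mol.
Electrons per atom = n(e⁻)/n(M) = 10.20 / 10.20 = 1.00 ≈ 1, so the ion is M⁺.

1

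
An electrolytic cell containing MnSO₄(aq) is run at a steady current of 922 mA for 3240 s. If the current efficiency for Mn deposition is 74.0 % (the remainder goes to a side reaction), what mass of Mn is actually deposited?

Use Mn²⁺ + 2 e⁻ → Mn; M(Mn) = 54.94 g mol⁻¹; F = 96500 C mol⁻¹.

0.629 g

Q = I·t = 0.9220 × 3240.0 = 2987 C.
n(e⁻) = 2987/96500 = 0.03096 mol; theoretically n(Mn) = 0.03096/2 = 0.01548 mol, m_theo = 0.8504 g.
At 74.0 % efficiency, m_actual = 0.740 × 0.8504 = 0.629 g.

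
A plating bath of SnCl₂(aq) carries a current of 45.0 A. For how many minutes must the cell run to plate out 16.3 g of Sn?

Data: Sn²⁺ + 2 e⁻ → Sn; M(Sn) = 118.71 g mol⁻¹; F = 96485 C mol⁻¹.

n(Sn) = m/M = 16.3 / 118.71 = 0.1373 mol.
Each Sn atom requires 2 electrons, so n(e⁻) = 2 × 0.1373 = 0.2746 mol.
Q = n(e⁻)·F = 0.2746 × 96485 = 26500 C.
t = Q/I = 26500 / 45.00 A = 588.8 s = 9.81 min.

9.81 min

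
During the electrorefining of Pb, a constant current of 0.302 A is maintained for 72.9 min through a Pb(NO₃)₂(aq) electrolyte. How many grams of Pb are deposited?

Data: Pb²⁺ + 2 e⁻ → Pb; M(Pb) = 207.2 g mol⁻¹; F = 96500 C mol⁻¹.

Q = I·t = 0.3020 A × 4374.0 s = 1321 C.
n(e⁻) = Q/F = 1321 / 96500 = 0.01369 mol.
Pb²⁺ + 2 e⁻ → Pb, so n(Pb) = n(e⁻)/2 = 0.006844 mol.
m = n·M = 0.006844 × 207.2 = 1.42 g.

1.42 g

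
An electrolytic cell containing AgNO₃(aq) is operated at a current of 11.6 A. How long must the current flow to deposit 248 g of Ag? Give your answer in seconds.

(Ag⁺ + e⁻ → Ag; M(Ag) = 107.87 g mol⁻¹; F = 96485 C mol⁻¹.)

n(Ag) = m/M = 248 / 107.87 = 2.299 mol.
Each Ag atom requires 1 electron, so n(e⁻) = 1 × 2.299 = 2.299 mol.
Q = n(e⁻)·F = 2.299 × 96485 = 221800 C.
t = Q/I = 221800 / 11.60 A = 19120 s.

19100 s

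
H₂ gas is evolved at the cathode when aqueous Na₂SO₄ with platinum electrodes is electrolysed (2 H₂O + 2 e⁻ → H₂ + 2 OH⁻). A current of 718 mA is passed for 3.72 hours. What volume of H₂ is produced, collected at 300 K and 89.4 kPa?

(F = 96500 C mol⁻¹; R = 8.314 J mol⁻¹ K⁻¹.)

Q = I·t = 0.7180 A × 13392 s = 9615 C.
n(e⁻) = Q/F = 9615 / 96500 = 0.09964 mol.
2 electrons are transferred per H₂ molecule, so n(H₂) = 0.09964 / 2 = 0.04982 mol.
V = nRT/P = (0.04982 × 8.314 × 300) / (89.4 × 10³ Pa) = 0.00139 m³ = 1.39 L.

1.39 L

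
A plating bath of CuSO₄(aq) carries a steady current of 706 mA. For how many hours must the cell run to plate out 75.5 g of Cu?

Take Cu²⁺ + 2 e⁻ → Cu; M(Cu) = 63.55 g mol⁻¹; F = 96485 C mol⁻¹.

n(Cu) = m/M = 75.5 / 63.55 = 1.188 mol.
Each Cu atom requires 2 electrons, so n(e⁻) = 2 × 1.188 = 2.376 mol.
Q = n(e⁻)·F = 2.376 × 96485 = 229300 C.
t = Q/I = 229300 / 0.7060 A = 324700 s = 90.2 h.

90.2 h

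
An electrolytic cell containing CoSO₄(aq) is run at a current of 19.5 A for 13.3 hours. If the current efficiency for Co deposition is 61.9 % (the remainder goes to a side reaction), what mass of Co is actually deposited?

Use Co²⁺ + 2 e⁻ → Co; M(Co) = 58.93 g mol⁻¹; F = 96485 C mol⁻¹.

176 g

Q = I·t = 19.50 × 47880 = 933700 C.
n(e⁻) = 933700/96485 = 9.677 mol; theoretically n(Co) = 9.677/2 = 4.838 mol, m_theo = 285.1 g.
At 61.9 % efficiency, m_actual = 0.619 × 285.1 = 176 g.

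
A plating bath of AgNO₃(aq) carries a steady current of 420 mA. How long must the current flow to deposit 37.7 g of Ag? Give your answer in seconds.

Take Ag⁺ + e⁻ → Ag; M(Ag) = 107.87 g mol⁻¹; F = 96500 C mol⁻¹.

n(Ag) = m/M = 37.7 / 107.87 = 0.3495 mol.
Each Ag atom requires 1 electron, so n(e⁻) = 1 × 0.3495 = 0.3495 mol.
Q = n(e⁻)·F = 0.3495 × 96500 = 33730 C.
t = Q/I = 33730 / 0.4200 A = 80300 s.

80300 s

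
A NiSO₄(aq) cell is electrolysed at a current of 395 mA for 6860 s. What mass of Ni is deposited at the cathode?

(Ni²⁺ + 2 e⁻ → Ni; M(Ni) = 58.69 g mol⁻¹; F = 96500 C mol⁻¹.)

0.824 g

Q = I·t = 0.3950 A × 6860.0 s = 2710 C.
n(e⁻) = Q/F = 2710 / 96500 = 0.02808 mol.
Ni²⁺ + 2 e⁻ → Ni, so n(Ni) = n(e⁻)/2 = 0.01404 mol.
m = n·M = 0.01404 × 58.69 = 0.824 g.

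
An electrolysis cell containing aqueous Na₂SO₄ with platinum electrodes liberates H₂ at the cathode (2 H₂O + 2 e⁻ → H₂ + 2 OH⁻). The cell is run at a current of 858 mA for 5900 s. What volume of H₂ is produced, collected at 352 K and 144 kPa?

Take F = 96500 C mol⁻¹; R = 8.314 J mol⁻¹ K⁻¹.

Q = I·t = 0.8580 A × 5900.0 s = 5062 C.
n(e⁻) = Q/F = 5062 / 96500 = 0.05246 mol.
2 electrons are transferred per H₂ molecule, so n(H₂) = 0.05246 / 2 = 0.02623 mol.
V = nRT/P = (0.02623 × 8.314 × 352) / (144 × 10³ Pa) = 5.33 × 10⁻⁴ m³ = 0.533 L.

0.533 L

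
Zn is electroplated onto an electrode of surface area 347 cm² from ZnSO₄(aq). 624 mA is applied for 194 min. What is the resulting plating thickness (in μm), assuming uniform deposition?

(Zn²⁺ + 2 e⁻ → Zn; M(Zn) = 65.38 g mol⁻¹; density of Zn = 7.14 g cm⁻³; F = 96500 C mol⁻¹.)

Q = I·t = 0.6240 × 11640 = 7263 C; n(e⁻) = 0.07527 mol.
n(Zn) = n(e⁻)/2 = 0.03763 mol, so m = 0.03763 × 65.38 = 2.461 g.
Volume = m/ρ = 2.461 / 7.14 = 0.3446 cm³.
Thickness = V/A = 0.3446 / 347 = 9.93 × 10⁻⁴ cm = 9.93 μm.

9.93 μm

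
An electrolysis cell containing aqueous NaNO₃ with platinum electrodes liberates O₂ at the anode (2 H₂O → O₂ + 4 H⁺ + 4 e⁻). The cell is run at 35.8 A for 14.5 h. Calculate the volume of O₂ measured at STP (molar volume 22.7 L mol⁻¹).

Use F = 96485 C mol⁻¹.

Q = I·t = 35.80 A × 52200 s = 1869000 C.
n(e⁻) = Q/F = 1869000 / 96485 = 19.37 mol.
4 electrons are transferred per O₂ molecule, so n(O₂) = 19.37 / 4 = 4.842 mol.
V = n × V_m = 4.842 × 22.7 = 110 L.

110 L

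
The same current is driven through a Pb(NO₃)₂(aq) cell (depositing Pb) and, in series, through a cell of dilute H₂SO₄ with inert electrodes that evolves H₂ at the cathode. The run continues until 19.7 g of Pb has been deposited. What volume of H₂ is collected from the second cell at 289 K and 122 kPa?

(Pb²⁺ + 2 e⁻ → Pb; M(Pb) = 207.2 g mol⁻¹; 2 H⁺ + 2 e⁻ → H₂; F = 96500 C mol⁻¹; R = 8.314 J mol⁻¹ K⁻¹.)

n(Pb) = 19.7 / 207.2 = 0.09508 mol, so n(e⁻) = 2 × 0.09508 = 0.1902 mol.
The cells are in series, so the same 0.1902 mol of electrons passes through the second cell.
2 H⁺ + 2 e⁻ → H₂ — 2 mol e⁻ per mol H₂, so n(H₂) = 0.1902/2 = 0.09508 mol.
V = nRT/P = (0.09508 × 8.314 × 289) / (122 × 10³) = 0.00187 m³ = 1.87 L.

1.87 L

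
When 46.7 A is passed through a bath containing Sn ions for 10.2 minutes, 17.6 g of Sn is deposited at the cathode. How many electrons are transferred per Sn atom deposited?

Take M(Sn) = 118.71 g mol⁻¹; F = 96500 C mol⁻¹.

Q = I·t = 46.70 A × 612.00 s = 28580 C, so n(e⁻) = 28580/96500 = 0.2962 mol.
n(Sn) deposited = 17.6 / 118.71 = 0.1483 mol.
Electrons per atom = n(e⁻)/n(Sn) = 0.2962 / 0.1483 = 2.00 ≈ 2, so the ion is Sn²⁺.

2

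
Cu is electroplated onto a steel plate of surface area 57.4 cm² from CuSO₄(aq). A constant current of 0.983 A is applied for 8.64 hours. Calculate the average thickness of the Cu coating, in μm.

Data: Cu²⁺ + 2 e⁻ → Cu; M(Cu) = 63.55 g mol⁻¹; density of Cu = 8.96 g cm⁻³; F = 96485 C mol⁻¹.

196 μm

Q = I·t = 0.9830 × 31104 = 30580 C; n(e⁻) = 0.3169 mol.
n(Cu) = n(e⁻)/2 = 0.1584 mol, so m = 0.1584 × 63.55 = 10.07 g.
Volume = m/ρ = 10.07 / 8.96 = 1.124 cm³.
Thickness = V/A = 1.124 / 57.4 = 0.0196 cm = 196 μm.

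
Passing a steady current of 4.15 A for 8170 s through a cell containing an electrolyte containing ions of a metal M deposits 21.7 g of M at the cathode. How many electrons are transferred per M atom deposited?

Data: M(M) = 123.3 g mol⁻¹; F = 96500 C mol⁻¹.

2

Q = I·t = 4.150 A × 8170.0 s = 33910 C, so n(e⁻) = 33910/96500 = 0.3514 mol.
n(M) deposited = 21.7 / 123.3 = 0.1760 mol.
Electrons per atom = n(e⁻)/n(M) = 0.3514 / 0.1760 = 2.00 ≈ 2, so the ion is M²⁺.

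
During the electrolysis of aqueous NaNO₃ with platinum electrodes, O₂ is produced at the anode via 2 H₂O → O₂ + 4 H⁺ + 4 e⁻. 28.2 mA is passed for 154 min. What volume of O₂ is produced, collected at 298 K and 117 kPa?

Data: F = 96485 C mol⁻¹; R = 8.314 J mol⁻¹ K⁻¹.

Q = I·t = 0.02820 A × 9240.0 s = 260.6 C.
n(e⁻) = Q/F = 260.6 / 96485 = 0.002701 mol.
4 electrons are transferred per O₂ molecule, so n(O₂) = 0.002701 / 4 = 0.0006752 mol.
V = nRT/P = (0.0006752 × 8.314 × 298) / (117 × 10³ Pa) = 1.43 × 10⁻⁵ m³ = 0.0143 L.

0.0143 L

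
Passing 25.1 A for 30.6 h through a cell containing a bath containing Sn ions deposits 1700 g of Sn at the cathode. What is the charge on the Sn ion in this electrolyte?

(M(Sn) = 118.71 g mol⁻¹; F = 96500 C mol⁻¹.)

+2

Q = I·t = 25.10 A × 110160 s = 2765000 C, so n(e⁻) = 2765000/96500 = 28.65 mol.
n(Sn) deposited = 1700 / 118.71 = 14.32 mol.
Electrons per atom = n(e⁻)/n(Sn) = 28.65 / 14.32 = 2.00 ≈ 2, so the ion is Sn²⁺.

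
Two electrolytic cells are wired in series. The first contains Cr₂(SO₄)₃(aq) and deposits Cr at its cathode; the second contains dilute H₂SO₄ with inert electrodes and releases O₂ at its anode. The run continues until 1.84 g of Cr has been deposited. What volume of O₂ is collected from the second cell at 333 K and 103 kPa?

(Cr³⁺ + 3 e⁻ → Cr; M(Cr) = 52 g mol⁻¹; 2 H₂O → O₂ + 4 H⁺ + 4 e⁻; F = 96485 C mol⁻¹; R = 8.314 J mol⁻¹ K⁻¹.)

n(Cr) = 1.84 / 52 = 0.03538 mol, so n(e⁻) = 3 × 0.03538 = 0.1062 mol.
The cells are in series, so the same 0.1062 mol of electrons passes through the second cell.
2 H₂O → O₂ + 4 H⁺ + 4 e⁻ — 4 mol e⁻ per mol O₂, so n(O₂) = 0.1062/4 = 0.02654 mol.
V = nRT/P = (0.02654 × 8.314 × 333) / (103 × 10³) = 7.13 × 10⁻⁴ m³ = 0.713 L.

0.713 L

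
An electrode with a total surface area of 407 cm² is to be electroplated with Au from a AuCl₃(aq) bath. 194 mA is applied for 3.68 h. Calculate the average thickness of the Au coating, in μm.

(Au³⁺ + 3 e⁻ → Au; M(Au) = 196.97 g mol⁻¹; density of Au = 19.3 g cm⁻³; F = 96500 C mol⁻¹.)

Q = I·t = 0.1940 × 13248 = 2570 C; n(e⁻) = 0.02663 mol.
n(Au) = n(e⁻)/3 = 0.008878 mol, so m = 0.008878 × 196.97 = 1.749 g.
Volume = m/ρ = 1.749 / 19.3 = 0.09060 cm³.
Thickness = V/A = 0.09060 / 407 = 2.23 × 10⁻⁴ cm = 2.23 μm.

2.23 μm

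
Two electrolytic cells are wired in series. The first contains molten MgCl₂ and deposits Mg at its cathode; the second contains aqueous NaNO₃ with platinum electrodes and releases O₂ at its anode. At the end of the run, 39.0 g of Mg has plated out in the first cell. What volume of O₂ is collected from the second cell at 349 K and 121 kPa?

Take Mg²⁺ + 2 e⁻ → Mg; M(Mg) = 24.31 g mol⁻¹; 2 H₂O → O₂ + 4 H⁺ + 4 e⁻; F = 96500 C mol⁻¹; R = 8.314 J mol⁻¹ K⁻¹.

19.2 L

n(Mg) = 39.0 / 24.31 = 1.604 mol, so n(e⁻) = 2 × 1.604 = 3.209 mol.
The cells are in series, so the same 3.209 mol of electrons passes through the second cell.
2 H₂O → O₂ + 4 H⁺ + 4 e⁻ — 4 mol e⁻ per mol O₂, so n(O₂) = 3.209/4 = 0.8021 mol.
V = nRT/P = (0.8021 × 8.314 × 349) / (121 × 10³) = 0.0192 m³ = 19.2 L.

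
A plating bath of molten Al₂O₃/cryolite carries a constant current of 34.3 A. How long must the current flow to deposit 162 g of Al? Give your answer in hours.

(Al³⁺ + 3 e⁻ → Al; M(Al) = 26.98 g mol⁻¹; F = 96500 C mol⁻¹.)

14.1 h

n(Al) = m/M = 162 / 26.98 = 6.004 mol.
Each Al atom requires 3 electrons, so n(e⁻) = 3 × 6.004 = 18.01 mol.
Q = n(e⁻)·F = 18.01 × 96500 = 1738000 C.
t = Q/I = 1738000 / 34.30 A = 50680 s = 14.1 h.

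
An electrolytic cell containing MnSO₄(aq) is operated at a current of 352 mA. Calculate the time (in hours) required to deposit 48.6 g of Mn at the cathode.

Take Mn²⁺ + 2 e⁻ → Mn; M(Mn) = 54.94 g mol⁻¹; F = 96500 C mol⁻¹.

135 h

n(Mn) = m/M = 48.6 / 54.94 = 0.8846 mol.
Each Mn atom requires 2 electrons, so n(e⁻) = 2 × 0.8846 = 1.769 mol.
Q = n(e⁻)·F = 1.769 × 96500 = 170700 C.
t = Q/I = 170700 / 0.3520 A = 485000 s = 135 h.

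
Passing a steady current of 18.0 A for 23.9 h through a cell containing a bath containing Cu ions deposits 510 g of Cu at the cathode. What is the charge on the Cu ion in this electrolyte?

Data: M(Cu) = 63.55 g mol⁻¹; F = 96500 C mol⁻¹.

+2

Q = I·t = 18.00 A × 86040 s = 1549000 C, so n(e⁻) = 1549000/96500 = 16.05 mol.
n(Cu) deposited = 510 / 63.55 = 8.025 mol.
Electrons per atom = n(e⁻)/n(Cu) = 16.05 / 8.025 = 2.00 ≈ 2, so the ion is Cu²⁺.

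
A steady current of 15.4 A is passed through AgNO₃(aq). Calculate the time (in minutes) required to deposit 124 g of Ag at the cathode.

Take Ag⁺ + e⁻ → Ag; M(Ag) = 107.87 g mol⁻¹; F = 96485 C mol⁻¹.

n(Ag) = m/M = 124 / 107.87 = 1.150 mol.
Each Ag atom requires 1 electron, so n(e⁻) = 1 × 1.150 = 1.150 mol.
Q = n(e⁻)·F = 1.150 × 96485 = 110900 C.
t = Q/I = 110900 / 15.40 A = 7202 s = 120 min.

120 min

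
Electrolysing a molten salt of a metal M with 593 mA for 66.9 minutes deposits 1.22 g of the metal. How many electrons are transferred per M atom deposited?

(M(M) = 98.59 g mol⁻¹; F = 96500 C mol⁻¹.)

Q = I·t = 0.5930 A × 4014.0 s = 2380 C, so n(e⁻) = 2380/96500 = 0.02467 mol.
n(M) deposited = 1.22 / 98.59 = 0.01237 mol.
Electrons per atom = n(e⁻)/n(M) = 0.02467 / 0.01237 = 1.99 ≈ 2, so the ion is M²⁺.

2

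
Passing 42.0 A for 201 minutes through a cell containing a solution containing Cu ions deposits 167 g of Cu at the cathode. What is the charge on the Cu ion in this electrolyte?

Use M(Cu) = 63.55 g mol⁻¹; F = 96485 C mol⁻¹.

+2

Q = I·t = 42.00 A × 12060 s = 506500 C, so n(e⁻) = 506500/96485 = 5.250 mol.
n(Cu) deposited = 167 / 63.55 = 2.628 mol.
Electrons per atom = n(e⁻)/n(Cu) = 5.250 / 2.628 = 2.00 ≈ 2, so the ion is Cu²⁺.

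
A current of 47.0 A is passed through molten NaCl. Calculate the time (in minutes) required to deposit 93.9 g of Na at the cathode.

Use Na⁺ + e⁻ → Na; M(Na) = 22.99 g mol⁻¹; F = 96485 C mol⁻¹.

n(Na) = m/M = 93.9 / 22.99 = 4.084 mol.
Each Na atom requires 1 electron, so n(e⁻) = 1 × 4.084 = 4.084 mol.
Q = n(e⁻)·F = 4.084 × 96485 = 394100 C.
t = Q/I = 394100 / 47.00 A = 8385 s = 140 min.

140 min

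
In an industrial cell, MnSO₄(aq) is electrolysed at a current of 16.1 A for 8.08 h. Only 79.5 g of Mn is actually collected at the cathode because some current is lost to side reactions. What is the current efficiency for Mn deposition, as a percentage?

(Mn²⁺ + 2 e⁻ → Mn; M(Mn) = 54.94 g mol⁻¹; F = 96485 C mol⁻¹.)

Q = I·t = 16.10 × 29088 = 468300 C; n(e⁻) = 468300/96485 = 4.854 mol.
Theoretical n(Mn) = n(e⁻)/2 = 2.427 mol, i.e. m_theo = 2.427 × 54.94 = 133.3 g.
Efficiency = m_actual / m_theo = 79.5 / 133.3 = 59.6 %.

59.6 %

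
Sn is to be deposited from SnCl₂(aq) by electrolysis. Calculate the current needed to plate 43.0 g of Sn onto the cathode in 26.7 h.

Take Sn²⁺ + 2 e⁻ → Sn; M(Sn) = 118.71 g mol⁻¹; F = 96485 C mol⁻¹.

n(Sn) = 43.0 / 118.71 = 0.3622 mol.
n(e⁻) = 2 × 0.3622 = 0.7245 mol.
Q = n(e⁻)·F = 0.7245 × 96485 = 69900 C.
I = Q/t = 69900 / 96120 s = 0.727 A.

0.727 A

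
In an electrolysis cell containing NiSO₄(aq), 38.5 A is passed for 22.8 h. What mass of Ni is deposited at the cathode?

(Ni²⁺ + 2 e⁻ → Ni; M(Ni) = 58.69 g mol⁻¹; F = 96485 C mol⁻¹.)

Q = I·t = 38.50 A × 82080 s = 3160000 C.
n(e⁻) = Q/F = 3160000 / 96485 = 32.75 mol.
Ni²⁺ + 2 e⁻ → Ni, so n(Ni) = n(e⁻)/2 = 16.38 mol.
m = n·M = 16.38 × 58.69 = 961 g.

961 g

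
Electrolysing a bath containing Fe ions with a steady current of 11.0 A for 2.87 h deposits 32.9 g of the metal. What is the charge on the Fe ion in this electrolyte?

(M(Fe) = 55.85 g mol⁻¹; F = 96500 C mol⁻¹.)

+2

Q = I·t = 11.00 A × 10332 s = 113700 C, so n(e⁻) = 113700/96500 = 1.178 mol.
n(Fe) deposited = 32.9 / 55.85 = 0.5891 mol.
Electrons per atom = n(e⁻)/n(Fe) = 1.178 / 0.5891 = 2.00 ≈ 2, so the ion is Fe²⁺.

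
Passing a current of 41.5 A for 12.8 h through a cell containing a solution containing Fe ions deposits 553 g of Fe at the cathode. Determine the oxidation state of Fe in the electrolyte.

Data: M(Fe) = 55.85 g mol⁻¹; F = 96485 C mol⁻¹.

Q = I·t = 41.50 A × 46080 s = 1912000 C, so n(e⁻) = 1912000/96485 = 19.82 mol.
n(Fe) deposited = 553 / 55.85 = 9.902 mol.
Electrons per atom = n(e⁻)/n(Fe) = 19.82 / 9.902 = 2.00 ≈ 2, so the ion is Fe²⁺.

+2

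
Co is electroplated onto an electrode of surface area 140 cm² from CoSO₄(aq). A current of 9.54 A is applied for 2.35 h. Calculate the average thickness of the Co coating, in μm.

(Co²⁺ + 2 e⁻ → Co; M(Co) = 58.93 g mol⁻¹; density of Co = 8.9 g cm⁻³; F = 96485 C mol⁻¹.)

198 μm

Q = I·t = 9.540 × 8460.0 = 80710 C; n(e⁻) = 0.8365 mol.
n(Co) = n(e⁻)/2 = 0.4182 mol, so m = 0.4182 × 58.93 = 24.65 g.
Volume = m/ρ = 24.65 / 8.9 = 2.769 cm³.
Thickness = V/A = 2.769 / 140 = 0.0198 cm = 198 μm.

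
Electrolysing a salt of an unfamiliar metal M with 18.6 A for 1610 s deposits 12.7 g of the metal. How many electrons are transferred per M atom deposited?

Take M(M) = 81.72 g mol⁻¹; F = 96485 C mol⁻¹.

Q = I·t = 18.60 A × 1610.0 s = 29950 C, so n(e⁻) = 29950/96485 = 0.3104 mol.
n(M) deposited = 12.7 / 81.72 = 0.1554 mol.
Electrons per atom = n(e⁻)/n(M) = 0.3104 / 0.1554 = 2.00 ≈ 2, so the ion is M²⁺.

2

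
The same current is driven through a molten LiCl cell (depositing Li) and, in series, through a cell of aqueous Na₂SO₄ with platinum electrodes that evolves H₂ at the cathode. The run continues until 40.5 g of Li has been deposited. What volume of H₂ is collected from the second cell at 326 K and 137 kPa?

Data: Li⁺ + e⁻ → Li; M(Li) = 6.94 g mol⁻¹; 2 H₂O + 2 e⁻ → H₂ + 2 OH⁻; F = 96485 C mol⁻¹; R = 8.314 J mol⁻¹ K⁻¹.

57.7 L

n(Li) = 40.5 / 6.94 = 5.836 mol, so n(e⁻) = 1 × 5.836 = 5.836 mol.
The cells are in series, so the same 5.836 mol of electrons passes through the second cell.
2 H₂O + 2 e⁻ → H₂ + 2 OH⁻ — 2 mol e⁻ per mol H₂, so n(H₂) = 5.836/2 = 2.918 mol.
V = nRT/P = (2.918 × 8.314 × 326) / (137 × 10³) = 0.0577 m³ = 57.7 L.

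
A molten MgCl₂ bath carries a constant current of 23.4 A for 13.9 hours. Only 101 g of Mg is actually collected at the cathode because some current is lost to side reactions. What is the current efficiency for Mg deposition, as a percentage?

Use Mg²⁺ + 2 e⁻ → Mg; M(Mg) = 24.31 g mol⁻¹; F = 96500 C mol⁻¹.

Q = I·t = 23.40 × 50040 = 1171000 C; n(e⁻) = 1171000/96500 = 12.13 mol.
Theoretical n(Mg) = n(e⁻)/2 = 6.067 mol, i.e. m_theo = 6.067 × 24.31 = 147.5 g.
Efficiency = m_actual / m_theo = 101 / 147.5 = 68.5 %.

68.5 %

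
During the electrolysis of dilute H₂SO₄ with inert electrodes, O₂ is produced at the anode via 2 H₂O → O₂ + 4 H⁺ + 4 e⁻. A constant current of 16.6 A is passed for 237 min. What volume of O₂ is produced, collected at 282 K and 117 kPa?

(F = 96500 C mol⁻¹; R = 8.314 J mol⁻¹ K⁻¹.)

Q = I·t = 16.60 A × 14220 s = 236100 C.
n(e⁻) = Q/F = 236100 / 96500 = 2.446 mol.
4 electrons are transferred per O₂ molecule, so n(O₂) = 2.446 / 4 = 0.6115 mol.
V = nRT/P = (0.6115 × 8.314 × 282) / (117 × 10³ Pa) = 0.0123 m³ = 12.3 L.

12.3 L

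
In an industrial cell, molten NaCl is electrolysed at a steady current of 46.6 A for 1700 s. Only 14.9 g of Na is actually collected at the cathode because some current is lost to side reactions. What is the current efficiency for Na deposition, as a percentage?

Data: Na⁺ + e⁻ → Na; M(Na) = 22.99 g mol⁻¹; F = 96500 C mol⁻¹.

78.9 %

Q = I·t = 46.60 × 1700.0 = 79220 C; n(e⁻) = 79220/96500 = 0.8209 mol.
Theoretical n(Na) = n(e⁻)/1 = 0.8209 mol, i.e. m_theo = 0.8209 × 22.99 = 18.87 g.
Efficiency = m_actual / m_theo = 14.9 / 18.87 = 78.9 %.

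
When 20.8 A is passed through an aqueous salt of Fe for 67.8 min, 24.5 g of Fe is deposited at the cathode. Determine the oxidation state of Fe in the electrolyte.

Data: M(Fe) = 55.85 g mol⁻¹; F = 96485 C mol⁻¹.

Q = I·t = 20.80 A × 4068.0 s = 84610 C, so n(e⁻) = 84610/96485 = 0.8770 mol.
n(Fe) deposited = 24.5 / 55.85 = 0.4387 mol.
Electrons per atom = n(e⁻)/n(Fe) = 0.8770 / 0.4387 = 2.00 ≈ 2, so the ion is Fe²⁺.

+2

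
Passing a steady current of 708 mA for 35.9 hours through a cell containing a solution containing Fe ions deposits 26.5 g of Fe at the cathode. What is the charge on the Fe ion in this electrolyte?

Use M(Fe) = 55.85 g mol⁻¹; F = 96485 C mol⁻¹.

Q = I·t = 0.7080 A × 129240 s = 91500 C, so n(e⁻) = 91500/96485 = 0.9484 mol.
n(Fe) deposited = 26.5 / 55.85 = 0.4745 mol.
Electrons per atom = n(e⁻)/n(Fe) = 0.9484 / 0.4745 = 2.00 ≈ 2, so the ion is Fe²⁺.

+2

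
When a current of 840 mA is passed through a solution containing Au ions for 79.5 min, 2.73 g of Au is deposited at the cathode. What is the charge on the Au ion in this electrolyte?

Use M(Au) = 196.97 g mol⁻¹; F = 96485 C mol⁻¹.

+3

Q = I·t = 0.8400 A × 4770.0 s = 4007 C, so n(e⁻) = 4007/96485 = 0.04153 mol.
n(Au) deposited = 2.73 / 196.97 = 0.01386 mol.
Electrons per atom = n(e⁻)/n(Au) = 0.04153 / 0.01386 = 3.00 ≈ 3, so the ion is Au³⁺.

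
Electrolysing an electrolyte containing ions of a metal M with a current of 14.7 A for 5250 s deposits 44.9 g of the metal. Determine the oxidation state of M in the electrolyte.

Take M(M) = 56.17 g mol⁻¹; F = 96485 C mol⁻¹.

Q = I·t = 14.70 A × 5250.0 s = 77180 C, so n(e⁻) = 77180/96485 = 0.7999 mol.
n(M) deposited = 44.9 / 56.17 = 0.7994 mol.
Electrons per atom = n(e⁻)/n(M) = 0.7999 / 0.7994 = 1.00 ≈ 1, so the ion is M⁺.

+1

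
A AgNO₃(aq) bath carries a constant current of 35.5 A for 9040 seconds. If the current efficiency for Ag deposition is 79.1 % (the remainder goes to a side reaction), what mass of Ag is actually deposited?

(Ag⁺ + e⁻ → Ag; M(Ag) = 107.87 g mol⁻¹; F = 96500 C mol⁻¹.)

284 g

Q = I·t = 35.50 × 9040.0 = 320900 C.
n(e⁻) = 320900/96500 = 3.326 mol; theoretically n(Ag) = 3.326/1 = 3.326 mol, m_theo = 358.7 g.
At 79.1 % efficiency, m_actual = 0.791 × 358.7 = 284 g.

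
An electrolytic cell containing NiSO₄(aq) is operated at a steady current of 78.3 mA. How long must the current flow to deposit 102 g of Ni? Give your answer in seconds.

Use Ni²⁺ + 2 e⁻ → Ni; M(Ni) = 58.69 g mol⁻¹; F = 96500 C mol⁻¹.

n(Ni) = m/M = 102 / 58.69 = 1.738 mol.
Each Ni atom requires 2 electrons, so n(e⁻) = 2 × 1.738 = 3.476 mol.
Q = n(e⁻)·F = 3.476 × 96500 = 335400 C.
t = Q/I = 335400 / 0.07830 A = 4284000 s.

4.28 × 10⁶ s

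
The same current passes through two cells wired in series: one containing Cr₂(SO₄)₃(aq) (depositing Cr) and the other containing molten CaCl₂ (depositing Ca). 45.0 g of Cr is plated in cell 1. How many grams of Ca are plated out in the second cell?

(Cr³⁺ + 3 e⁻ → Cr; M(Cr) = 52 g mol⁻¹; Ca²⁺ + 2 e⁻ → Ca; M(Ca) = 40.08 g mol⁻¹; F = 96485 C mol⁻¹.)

52.0 g

n(Cr) = 45.0 / 52 = 0.8654 mol.
Since Cr³⁺ + 3 e⁻ → Cr, n(e⁻) passed = 3 × 0.8654 = 2.596 mol.
Cells in series carry the same charge, so the same 2.596 mol of electrons passes through cell 2.
Ca²⁺ + 2 e⁻ → Ca, so n(Ca) = 2.596 / 2 = 1.298 mol.
m(Ca) = 1.298 × 40.08 = 52.0 g.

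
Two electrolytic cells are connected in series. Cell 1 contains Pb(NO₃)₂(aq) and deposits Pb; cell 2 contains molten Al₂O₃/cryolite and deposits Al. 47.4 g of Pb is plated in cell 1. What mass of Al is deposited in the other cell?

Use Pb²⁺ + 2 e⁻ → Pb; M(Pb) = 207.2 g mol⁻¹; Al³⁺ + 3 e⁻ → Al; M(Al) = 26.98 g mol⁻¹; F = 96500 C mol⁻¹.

n(Pb) = 47.4 / 207.2 = 0.2288 mol.
Since Pb²⁺ + 2 e⁻ → Pb, n(e⁻) passed = 2 × 0.2288 = 0.4575 mol.
Cells in series carry the same charge, so the same 0.4575 mol of electrons passes through cell 2.
Al³⁺ + 3 e⁻ → Al, so n(Al) = 0.4575 / 3 = 0.1525 mol.
m(Al) = 0.1525 × 26.98 = 4.11 g.

4.11 g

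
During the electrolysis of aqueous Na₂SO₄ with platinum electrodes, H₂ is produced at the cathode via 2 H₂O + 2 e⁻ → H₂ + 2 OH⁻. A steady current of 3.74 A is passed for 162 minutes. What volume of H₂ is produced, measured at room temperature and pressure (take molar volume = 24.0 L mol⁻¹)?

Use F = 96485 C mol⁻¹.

Q = I·t = 3.740 A × 9720.0 s = 36350 C.
n(e⁻) = Q/F = 36350 / 96485 = 0.3768 mol.
2 electrons are transferred per H₂ molecule, so n(H₂) = 0.3768 / 2 = 0.1884 mol.
V = n × V_m = 0.1884 × 24.0 = 4.52 L.

4.52 L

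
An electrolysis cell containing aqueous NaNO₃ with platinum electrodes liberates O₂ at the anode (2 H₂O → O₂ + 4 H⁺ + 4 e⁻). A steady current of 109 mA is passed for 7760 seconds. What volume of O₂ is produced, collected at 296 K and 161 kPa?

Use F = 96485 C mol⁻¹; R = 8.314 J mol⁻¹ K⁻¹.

0.0335 L

Q = I·t = 0.1090 A × 7760.0 s = 845.8 C.
n(e⁻) = Q/F = 845.8 / 96485 = 0.008767 mol.
4 electrons are transferred per O₂ molecule, so n(O₂) = 0.008767 / 4 = 0.002192 mol.
V = nRT/P = (0.002192 × 8.314 × 296) / (161 × 10³ Pa) = 3.35 × 10⁻⁵ m³ = 0.0335 L.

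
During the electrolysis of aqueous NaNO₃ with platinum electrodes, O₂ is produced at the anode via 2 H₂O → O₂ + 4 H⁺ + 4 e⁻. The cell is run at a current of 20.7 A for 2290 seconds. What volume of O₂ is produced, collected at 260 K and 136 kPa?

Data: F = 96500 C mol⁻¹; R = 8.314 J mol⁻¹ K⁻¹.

Q = I·t = 20.70 A × 2290.0 s = 47400 C.
n(e⁻) = Q/F = 47400 / 96500 = 0.4912 mol.
4 electrons are transferred per O₂ molecule, so n(O₂) = 0.4912 / 4 = 0.1228 mol.
V = nRT/P = (0.1228 × 8.314 × 260) / (136 × 10³ Pa) = 0.00195 m³ = 1.95 L.

1.95 L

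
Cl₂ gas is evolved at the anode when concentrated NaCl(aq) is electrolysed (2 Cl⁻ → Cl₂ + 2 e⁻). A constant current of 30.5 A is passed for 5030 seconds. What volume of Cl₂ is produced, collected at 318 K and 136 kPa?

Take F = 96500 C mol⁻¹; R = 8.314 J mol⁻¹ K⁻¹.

15.5 L

Q = I·t = 30.50 A × 5030.0 s = 153400 C.
n(e⁻) = Q/F = 153400 / 96500 = 1.590 mol.
2 electrons are transferred per Cl₂ molecule, so n(Cl₂) = 1.590 / 2 = 0.7949 mol.
V = nRT/P = (0.7949 × 8.314 × 318) / (136 × 10³ Pa) = 0.0155 m³ = 15.5 L.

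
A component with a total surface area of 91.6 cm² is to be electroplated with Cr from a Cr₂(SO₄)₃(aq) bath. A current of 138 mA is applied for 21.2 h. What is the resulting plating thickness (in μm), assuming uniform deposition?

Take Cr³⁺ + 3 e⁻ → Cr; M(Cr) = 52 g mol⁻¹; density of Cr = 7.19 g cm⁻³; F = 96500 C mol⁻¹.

Q = I·t = 0.1380 × 76320 = 10530 C; n(e⁻) = 0.1091 mol.
n(Cr) = n(e⁻)/3 = 0.03638 mol, so m = 0.03638 × 52 = 1.892 g.
Volume = m/ρ = 1.892 / 7.19 = 0.2631 cm³.
Thickness = V/A = 0.2631 / 91.6 = 0.00287 cm = 28.7 μm.

28.7 μm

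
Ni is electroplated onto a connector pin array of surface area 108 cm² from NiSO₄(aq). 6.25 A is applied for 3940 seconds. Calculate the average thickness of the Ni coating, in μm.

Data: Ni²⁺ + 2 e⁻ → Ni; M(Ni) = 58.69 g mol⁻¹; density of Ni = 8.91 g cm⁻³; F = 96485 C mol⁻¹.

Q = I·t = 6.250 × 3940.0 = 24620 C; n(e⁻) = 0.2552 mol.
n(Ni) = n(e⁻)/2 = 0.1276 mol, so m = 0.1276 × 58.69 = 7.489 g.
Volume = m/ρ = 7.489 / 8.91 = 0.8406 cm³.
Thickness = V/A = 0.8406 / 108 = 0.00778 cm = 77.8 μm.

77.8 μm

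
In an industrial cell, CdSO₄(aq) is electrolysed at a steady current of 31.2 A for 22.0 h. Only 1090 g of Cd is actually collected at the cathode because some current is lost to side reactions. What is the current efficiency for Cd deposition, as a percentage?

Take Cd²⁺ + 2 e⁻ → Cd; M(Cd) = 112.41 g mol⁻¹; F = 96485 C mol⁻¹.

Q = I·t = 31.20 × 79200 = 2471000 C; n(e⁻) = 2471000/96485 = 25.61 mol.
Theoretical n(Cd) = n(e⁻)/2 = 12.81 mol, i.e. m_theo = 12.81 × 112.41 = 1439 g.
Efficiency = m_actual / m_theo = 1090 / 1439 = 75.7 %.

75.7 %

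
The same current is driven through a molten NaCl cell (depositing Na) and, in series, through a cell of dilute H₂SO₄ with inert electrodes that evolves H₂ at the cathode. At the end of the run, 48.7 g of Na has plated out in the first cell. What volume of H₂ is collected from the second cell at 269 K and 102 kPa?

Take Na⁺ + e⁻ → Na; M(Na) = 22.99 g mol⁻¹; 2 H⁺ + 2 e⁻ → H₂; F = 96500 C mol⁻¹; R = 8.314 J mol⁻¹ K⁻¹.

23.2 L

n(Na) = 48.7 / 22.99 = 2.118 mol, so n(e⁻) = 1 × 2.118 = 2.118 mol.
The cells are in series, so the same 2.118 mol of electrons passes through the second cell.
2 H⁺ + 2 e⁻ → H₂ — 2 mol e⁻ per mol H₂, so n(H₂) = 2.118/2 = 1.059 mol.
V = nRT/P = (1.059 × 8.314 × 269) / (102 × 10³) = 0.0232 m³ = 23.2 L.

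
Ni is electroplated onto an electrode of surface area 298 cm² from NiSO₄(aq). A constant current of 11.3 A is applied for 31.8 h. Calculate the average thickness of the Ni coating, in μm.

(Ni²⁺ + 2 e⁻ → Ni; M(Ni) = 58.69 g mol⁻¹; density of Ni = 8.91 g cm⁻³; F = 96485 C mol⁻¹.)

Q = I·t = 11.30 × 114480 = 1294000 C; n(e⁻) = 13.41 mol.
n(Ni) = n(e⁻)/2 = 6.704 mol, so m = 6.704 × 58.69 = 393.4 g.
Volume = m/ρ = 393.4 / 8.91 = 44.16 cm³.
Thickness = V/A = 44.16 / 298 = 0.148 cm = 1480 μm.

1480 μm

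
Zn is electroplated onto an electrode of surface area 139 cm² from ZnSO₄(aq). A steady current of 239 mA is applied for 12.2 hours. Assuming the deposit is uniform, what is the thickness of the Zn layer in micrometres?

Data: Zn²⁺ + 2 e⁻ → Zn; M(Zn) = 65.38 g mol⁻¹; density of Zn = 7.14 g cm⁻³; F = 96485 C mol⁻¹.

35.8 μm

Q = I·t = 0.2390 × 43920 = 10500 C; n(e⁻) = 0.1088 mol.
n(Zn) = n(e⁻)/2 = 0.05440 mol, so m = 0.05440 × 65.38 = 3.556 g.
Volume = m/ρ = 3.556 / 7.14 = 0.4981 cm³.
Thickness = V/A = 0.4981 / 139 = 0.00358 cm = 35.8 μm.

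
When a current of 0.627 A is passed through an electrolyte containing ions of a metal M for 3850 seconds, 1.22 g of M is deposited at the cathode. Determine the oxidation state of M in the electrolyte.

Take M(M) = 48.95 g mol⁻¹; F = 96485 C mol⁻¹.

+1

Q = I·t = 0.6270 A × 3850.0 s = 2414 C, so n(e⁻) = 2414/96485 = 0.02502 mol.
n(M) deposited = 1.22 / 48.95 = 0.02492 mol.
Electrons per atom = n(e⁻)/n(M) = 0.02502 / 0.02492 = 1.00 ≈ 1, so the ion is M⁺.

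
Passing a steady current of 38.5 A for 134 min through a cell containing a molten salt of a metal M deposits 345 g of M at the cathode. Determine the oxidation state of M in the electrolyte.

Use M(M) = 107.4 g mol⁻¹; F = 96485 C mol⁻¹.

Q = I·t = 38.50 A × 8040.0 s = 309500 C, so n(e⁻) = 309500/96485 = 3.208 mol.
n(M) deposited = 345 / 107.4 = 3.212 mol.
Electrons per atom = n(e⁻)/n(M) = 3.208 / 3.212 = 0.999 ≈ 1, so the ion is M⁺.

+1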